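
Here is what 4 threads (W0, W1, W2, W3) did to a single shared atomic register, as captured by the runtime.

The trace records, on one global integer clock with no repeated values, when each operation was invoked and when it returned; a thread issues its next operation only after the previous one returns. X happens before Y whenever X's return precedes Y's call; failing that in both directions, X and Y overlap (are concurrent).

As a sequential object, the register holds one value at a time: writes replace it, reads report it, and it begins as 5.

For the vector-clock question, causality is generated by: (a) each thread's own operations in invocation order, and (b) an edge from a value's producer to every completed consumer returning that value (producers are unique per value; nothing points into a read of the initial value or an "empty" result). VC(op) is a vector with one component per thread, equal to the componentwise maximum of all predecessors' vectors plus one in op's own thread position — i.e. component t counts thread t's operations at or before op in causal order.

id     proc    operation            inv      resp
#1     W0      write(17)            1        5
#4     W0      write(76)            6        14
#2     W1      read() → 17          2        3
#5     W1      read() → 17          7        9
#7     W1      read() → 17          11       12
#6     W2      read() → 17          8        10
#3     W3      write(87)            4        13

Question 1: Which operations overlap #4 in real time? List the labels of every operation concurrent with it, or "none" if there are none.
overlap test against #4 [6,14]: concurrent iff the interval meets 6..14
#1 [1,5]: before
#2 [2,3]: before
#3 [4,13]: concurrent
#5 [7,9]: concurrent
#6 [8,10]: concurrent
#7 [11,12]: concurrent

#3, #5, #6, #7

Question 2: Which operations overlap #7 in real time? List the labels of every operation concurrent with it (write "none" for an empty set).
#7 runs from 11 to 12; window-overlapping ops are concurrent
#1 [1,5]: before
#2 [2,3]: before
#3 [4,13]: concurrent
#4 [6,14]: concurrent
#5 [7,9]: before
#6 [8,10]: before

#3, #4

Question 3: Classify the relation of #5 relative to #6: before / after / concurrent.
#5 spans [7,9], #6 spans [8,10]
the intervals overlap in both directions

concurrent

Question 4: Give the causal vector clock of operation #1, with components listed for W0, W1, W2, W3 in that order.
root op #3, invoked 4: fresh clock plus W3's own tick → (0, 0, 0, 1)
root op #1, invoked 1: fresh clock plus W0's own tick → (1, 0, 0, 0)
from VC(#1)=(1, 0, 0, 0), #6 (invoked 8) maxes components and bumps W2 → (1, 0, 1, 0)
from VC(#1)=(1, 0, 0, 0), #2 (invoked 2) maxes components and bumps W1 → (1, 1, 0, 0)
from VC(#1)=(1, 0, 0, 0), #4 (invoked 6) maxes components and bumps W0 → (2, 0, 0, 0)
from VC(#1)=(1, 0, 0, 0), VC(#2)=(1, 1, 0, 0), #5 (invoked 7) maxes components and bumps W1 → (1, 2, 0, 0)
from VC(#1)=(1, 0, 0, 0), VC(#5)=(1, 2, 0, 0), #7 (invoked 11) maxes components and bumps W1 → (1, 3, 0, 0)
target: VC(#1) = (1, 0, 0, 0)

(1, 0, 0, 0)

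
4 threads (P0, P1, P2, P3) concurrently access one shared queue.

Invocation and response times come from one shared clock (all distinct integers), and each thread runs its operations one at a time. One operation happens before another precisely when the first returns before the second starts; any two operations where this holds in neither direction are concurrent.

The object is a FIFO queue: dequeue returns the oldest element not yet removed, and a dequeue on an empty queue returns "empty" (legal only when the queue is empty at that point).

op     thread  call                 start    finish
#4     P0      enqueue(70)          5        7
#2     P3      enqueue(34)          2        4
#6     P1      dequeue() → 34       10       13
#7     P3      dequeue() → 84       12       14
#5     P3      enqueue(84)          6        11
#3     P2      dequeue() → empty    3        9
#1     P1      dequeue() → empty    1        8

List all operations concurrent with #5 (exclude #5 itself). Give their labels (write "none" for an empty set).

#1, #3, #4, #6

#5 spans [6,11]; an op avoiding the whole window 6..11 is ordered, any other is concurrent
#1 [1,8]: concurrent
#2 [2,4]: before
#3 [3,9]: concurrent
#4 [5,7]: concurrent
#6 [10,13]: concurrent
#7 [12,14]: after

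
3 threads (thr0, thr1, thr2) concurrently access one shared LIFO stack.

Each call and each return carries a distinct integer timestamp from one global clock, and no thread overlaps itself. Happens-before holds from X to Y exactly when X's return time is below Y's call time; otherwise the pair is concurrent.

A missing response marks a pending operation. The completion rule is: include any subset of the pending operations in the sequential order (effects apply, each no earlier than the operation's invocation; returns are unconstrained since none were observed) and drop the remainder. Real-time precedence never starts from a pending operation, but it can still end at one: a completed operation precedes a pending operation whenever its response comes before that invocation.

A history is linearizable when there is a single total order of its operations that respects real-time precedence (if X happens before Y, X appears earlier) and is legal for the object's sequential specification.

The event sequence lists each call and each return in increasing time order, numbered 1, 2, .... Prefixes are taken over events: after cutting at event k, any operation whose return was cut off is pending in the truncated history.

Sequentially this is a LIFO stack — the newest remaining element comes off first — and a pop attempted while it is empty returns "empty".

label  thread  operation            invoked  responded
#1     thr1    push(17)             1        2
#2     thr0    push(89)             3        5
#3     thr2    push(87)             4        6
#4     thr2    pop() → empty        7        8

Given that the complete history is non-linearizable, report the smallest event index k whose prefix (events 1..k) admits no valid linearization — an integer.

a valid linearization of events 1..7 exists, for instance #1, #2, #3:
step 1: #1 push(17) — stack <17>
step 2: #2 push(89) — stack <17,89>
step 3: #3 push(87) — stack <17,89,87>
at event 8 (#4's time-8 response) nothing linearizes any more
take #1, #2, #3, #4: step 4 already fails, because #4 pop() → empty cannot occur there
take #1, #3, #2, #4: step 4 already fails, because #4 pop() → empty cannot occur there

8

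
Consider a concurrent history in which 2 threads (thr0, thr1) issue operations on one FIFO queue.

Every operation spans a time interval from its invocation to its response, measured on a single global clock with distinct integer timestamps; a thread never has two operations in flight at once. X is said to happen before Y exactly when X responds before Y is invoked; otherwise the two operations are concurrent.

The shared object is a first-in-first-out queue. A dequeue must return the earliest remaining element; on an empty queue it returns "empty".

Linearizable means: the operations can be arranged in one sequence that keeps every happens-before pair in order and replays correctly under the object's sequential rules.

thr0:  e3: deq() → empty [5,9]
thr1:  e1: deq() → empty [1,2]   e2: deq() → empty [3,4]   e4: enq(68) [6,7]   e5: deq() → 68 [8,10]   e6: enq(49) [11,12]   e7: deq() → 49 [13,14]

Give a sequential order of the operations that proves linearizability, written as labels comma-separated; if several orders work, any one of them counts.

1. e1 deq() → empty, leaving queue <>
2. e2 deq() → empty, leaving queue <>
3. e3 deq() → empty, leaving queue <>
4. e4 enq(68), leaving queue <68>
5. e5 deq() → 68, leaving queue <>
6. e6 enq(49), leaving queue <49>
7. e7 deq() → 49, leaving queue <>

e1, e2, e3, e4, e5, e6, e7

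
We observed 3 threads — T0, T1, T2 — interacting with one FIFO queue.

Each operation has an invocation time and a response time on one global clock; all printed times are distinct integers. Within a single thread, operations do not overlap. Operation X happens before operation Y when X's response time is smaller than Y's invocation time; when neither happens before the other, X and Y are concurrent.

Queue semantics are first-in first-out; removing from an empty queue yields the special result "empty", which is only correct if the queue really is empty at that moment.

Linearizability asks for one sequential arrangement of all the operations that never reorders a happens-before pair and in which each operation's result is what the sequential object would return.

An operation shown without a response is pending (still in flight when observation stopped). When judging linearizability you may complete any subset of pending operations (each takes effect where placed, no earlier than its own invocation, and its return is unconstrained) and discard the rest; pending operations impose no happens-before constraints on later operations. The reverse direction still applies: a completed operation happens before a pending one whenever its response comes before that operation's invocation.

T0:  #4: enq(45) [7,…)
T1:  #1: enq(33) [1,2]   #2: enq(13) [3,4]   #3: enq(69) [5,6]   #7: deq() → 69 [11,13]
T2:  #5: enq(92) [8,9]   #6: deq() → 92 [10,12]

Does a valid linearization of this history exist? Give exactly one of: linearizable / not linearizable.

not linearizable

events 1..11 are fine; event 12 — the response of #6 at time 12 — makes the prefix non-linearizable
one real-time candidate order over the 5 completed operations — the FIFO queue replay rejects it
include/drop combinations of the 2 pending operations (#4, #7) were all tried; none helps
e.g. #1, #2, #3, #5, #6 (pending dropped): illegal at step 5, since #6 deq() → 92 cannot apply there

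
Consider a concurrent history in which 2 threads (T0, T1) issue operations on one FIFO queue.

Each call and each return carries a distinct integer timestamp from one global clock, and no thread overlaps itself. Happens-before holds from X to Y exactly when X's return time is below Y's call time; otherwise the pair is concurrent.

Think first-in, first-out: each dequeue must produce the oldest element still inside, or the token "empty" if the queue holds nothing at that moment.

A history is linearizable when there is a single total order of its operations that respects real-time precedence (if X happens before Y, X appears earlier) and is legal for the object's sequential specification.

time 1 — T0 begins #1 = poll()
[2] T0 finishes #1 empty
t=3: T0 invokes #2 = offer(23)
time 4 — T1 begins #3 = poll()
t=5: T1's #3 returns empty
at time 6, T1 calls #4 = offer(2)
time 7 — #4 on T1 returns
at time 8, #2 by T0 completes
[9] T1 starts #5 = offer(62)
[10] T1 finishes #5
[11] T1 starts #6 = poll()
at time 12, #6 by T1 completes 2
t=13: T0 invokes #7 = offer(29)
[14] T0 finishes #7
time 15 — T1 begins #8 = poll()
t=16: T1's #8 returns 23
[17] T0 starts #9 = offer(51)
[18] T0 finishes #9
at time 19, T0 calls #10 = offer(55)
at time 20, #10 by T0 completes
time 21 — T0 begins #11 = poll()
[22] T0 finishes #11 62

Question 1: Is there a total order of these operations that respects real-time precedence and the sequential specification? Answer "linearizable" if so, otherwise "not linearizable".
one valid linearization: #1, #3, #4, #2, #5, #6, #7, #8, #9, #10, #11
step 1: #1 poll() → empty — queue <>
step 2: #3 poll() → empty — queue <>
step 3: #4 offer(2) — queue <2>
step 4: #2 offer(23) — queue <2,23>
step 5: #5 offer(62) — queue <2,23,62>
step 6: #6 poll() → 2 — queue <23,62>
step 7: #7 offer(29) — queue <23,62,29>
step 8: #8 poll() → 23 — queue <62,29>
step 9: #9 offer(51) — queue <62,29,51>
step 10: #10 offer(55) — queue <62,29,51,55>
step 11: #11 poll() → 62 — queue <29,51,55>

linearizable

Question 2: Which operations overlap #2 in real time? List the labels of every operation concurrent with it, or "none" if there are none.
#2 spans [3,8]; an op avoiding the whole window 3..8 is ordered, any other is concurrent
#1 [1,2]: before
#3 [4,5]: concurrent
#4 [6,7]: concurrent
#5 [9,10]: after
#6 [11,12]: after
#7 [13,14]: after
#8 [15,16]: after
#9 [17,18]: after
#10 [19,20]: after
#11 [21,22]: after

#3, #4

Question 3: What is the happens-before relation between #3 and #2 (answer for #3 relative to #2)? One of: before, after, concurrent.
#3 spans [4,5], #2 spans [3,8]
the intervals overlap in both directions

concurrent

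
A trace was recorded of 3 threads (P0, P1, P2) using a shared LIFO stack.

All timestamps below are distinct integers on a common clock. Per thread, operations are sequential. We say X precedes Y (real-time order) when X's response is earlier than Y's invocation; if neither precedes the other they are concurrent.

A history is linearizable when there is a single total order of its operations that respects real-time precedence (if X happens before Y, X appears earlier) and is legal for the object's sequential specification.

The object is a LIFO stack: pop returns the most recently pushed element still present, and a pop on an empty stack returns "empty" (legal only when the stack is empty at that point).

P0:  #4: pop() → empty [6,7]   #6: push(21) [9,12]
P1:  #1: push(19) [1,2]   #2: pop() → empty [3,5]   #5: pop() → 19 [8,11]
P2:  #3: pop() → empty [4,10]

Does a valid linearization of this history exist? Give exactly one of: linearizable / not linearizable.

prefix check: 1..9 passes, 1..10 fails once #3's time-10 response joins
no legal order exists: 3 real-time-consistent candidates over 4 completed LIFO stack operations, all rejected
including or dropping the 2 pending operations (#5, #6) in any combination fails
e.g. #1, #2, #3, #4 (pending dropped): illegal at step 2, since #2 pop() → empty cannot apply there
e.g. #1, #2, #4, #3 (pending dropped): illegal at step 2, since #2 pop() → empty cannot apply there

not linearizable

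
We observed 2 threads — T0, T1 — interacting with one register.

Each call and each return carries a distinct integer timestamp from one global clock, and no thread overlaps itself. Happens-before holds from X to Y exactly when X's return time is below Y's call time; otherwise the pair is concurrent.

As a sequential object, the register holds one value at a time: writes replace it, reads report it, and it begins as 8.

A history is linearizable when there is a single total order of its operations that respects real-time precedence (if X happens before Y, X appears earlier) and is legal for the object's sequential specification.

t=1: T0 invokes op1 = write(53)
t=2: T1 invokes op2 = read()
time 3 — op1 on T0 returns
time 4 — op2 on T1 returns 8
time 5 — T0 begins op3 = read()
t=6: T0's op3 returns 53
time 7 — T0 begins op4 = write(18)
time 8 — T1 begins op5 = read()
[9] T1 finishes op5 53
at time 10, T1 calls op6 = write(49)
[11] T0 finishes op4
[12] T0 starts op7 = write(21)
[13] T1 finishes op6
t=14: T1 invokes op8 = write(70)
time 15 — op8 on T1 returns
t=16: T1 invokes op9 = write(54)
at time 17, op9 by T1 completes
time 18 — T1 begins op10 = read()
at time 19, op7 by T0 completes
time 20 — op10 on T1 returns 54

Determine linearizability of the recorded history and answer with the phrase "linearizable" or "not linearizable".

a witness: op2, op1, op3, op5, op4, op6, op7, op8, op9, op10
after step 1 (op2 read() → 8): value 8
after step 2 (op1 write(53)): value 53
after step 3 (op3 read() → 53): value 53
after step 4 (op5 read() → 53): value 53
after step 5 (op4 write(18)): value 18
after step 6 (op6 write(49)): value 49
after step 7 (op7 write(21)): value 21
after step 8 (op8 write(70)): value 70
after step 9 (op9 write(54)): value 54
after step 10 (op10 read() → 54): value 54

linearizable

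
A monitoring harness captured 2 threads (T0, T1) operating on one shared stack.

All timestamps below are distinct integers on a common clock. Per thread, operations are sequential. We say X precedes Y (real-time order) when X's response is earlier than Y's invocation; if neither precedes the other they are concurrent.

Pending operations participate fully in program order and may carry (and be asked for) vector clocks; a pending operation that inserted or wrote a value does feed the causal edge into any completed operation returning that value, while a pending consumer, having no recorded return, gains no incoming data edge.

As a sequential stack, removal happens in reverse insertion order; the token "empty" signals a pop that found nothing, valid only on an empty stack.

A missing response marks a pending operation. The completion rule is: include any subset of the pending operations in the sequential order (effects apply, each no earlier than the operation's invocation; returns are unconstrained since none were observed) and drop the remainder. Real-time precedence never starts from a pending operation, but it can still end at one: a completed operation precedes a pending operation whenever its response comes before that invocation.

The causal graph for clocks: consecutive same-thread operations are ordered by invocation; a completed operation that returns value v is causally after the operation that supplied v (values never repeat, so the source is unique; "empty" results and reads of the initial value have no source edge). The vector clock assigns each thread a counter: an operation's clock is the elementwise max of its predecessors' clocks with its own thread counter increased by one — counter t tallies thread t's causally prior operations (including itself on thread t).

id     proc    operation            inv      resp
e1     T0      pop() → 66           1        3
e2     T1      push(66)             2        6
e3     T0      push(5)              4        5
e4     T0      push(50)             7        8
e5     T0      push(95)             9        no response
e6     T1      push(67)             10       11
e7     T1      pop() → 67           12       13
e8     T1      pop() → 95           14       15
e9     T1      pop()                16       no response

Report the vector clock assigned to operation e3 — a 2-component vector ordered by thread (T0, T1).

VC(e2, invoked at 2): no causal predecessors; +1 on T1 → (0, 1)
invoked at 10, e6 merges VC(e2)=(0, 1) and bumps T1's slot → (0, 2)
invoked at 1, e1 merges VC(e2)=(0, 1) and bumps T0's slot → (1, 1)
invoked at 12, e7 merges VC(e6)=(0, 2) and bumps T1's slot → (0, 3)
invoked at 4, e3 merges VC(e1)=(1, 1) and bumps T0's slot → (2, 1)
invoked at 7, e4 merges VC(e3)=(2, 1) and bumps T0's slot → (3, 1)
invoked at 9, e5 merges VC(e4)=(3, 1) and bumps T0's slot → (4, 1)
invoked at 14, e8 merges VC(e5)=(4, 1), VC(e7)=(0, 3) and bumps T1's slot → (4, 4)
invoked at 16, e9 merges VC(e8)=(4, 4) and bumps T1's slot → (4, 5)
target: VC(e3) = (2, 1)

(2, 1)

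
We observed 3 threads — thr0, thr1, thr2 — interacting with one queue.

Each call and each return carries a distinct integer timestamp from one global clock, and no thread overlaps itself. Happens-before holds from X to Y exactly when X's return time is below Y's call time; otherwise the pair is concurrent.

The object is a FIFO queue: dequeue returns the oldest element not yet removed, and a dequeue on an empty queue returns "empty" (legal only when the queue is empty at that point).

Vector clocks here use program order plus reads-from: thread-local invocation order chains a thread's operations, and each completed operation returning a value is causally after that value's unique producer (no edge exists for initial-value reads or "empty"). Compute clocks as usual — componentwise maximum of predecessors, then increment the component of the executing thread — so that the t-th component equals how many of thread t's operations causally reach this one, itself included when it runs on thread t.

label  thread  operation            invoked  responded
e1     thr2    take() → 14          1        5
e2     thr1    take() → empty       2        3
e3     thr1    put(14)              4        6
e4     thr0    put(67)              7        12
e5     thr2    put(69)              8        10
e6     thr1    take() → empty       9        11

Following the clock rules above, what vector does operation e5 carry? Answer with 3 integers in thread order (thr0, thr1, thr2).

(0, 2, 2)

VC(e2, invoked at 2): no causal predecessors; +1 on thr1 → (0, 1, 0)
VC(e4, invoked at 7): no causal predecessors; +1 on thr0 → (1, 0, 0)
e3, invoked 4, takes VC(e2)=(0, 1, 0) under max, adds 1 for thr1 → (0, 2, 0)
e1, invoked 1, takes VC(e3)=(0, 2, 0) under max, adds 1 for thr2 → (0, 2, 1)
e6, invoked 9, takes VC(e3)=(0, 2, 0) under max, adds 1 for thr1 → (0, 3, 0)
e5, invoked 8, takes VC(e1)=(0, 2, 1) under max, adds 1 for thr2 → (0, 2, 2)
target: VC(e5) = (0, 2, 2)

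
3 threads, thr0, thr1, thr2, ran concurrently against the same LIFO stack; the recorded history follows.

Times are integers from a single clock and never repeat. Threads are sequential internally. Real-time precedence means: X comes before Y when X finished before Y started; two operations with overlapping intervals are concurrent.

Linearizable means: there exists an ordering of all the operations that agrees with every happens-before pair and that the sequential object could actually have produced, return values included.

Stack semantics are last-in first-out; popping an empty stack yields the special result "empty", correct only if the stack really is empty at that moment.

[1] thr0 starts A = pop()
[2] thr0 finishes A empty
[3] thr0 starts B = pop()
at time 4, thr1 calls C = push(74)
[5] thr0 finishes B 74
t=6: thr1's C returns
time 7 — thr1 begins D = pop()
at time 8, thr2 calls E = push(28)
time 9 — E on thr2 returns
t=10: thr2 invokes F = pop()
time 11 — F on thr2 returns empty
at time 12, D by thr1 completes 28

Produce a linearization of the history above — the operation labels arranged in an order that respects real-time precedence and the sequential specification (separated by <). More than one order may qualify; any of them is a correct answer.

1. A pop() → empty, leaving stack <>
2. C push(74), leaving stack <74>
3. B pop() → 74, leaving stack <>
4. E push(28), leaving stack <28>
5. D pop() → 28, leaving stack <>
6. F pop() → empty, leaving stack <>

A < C < B < E < D < F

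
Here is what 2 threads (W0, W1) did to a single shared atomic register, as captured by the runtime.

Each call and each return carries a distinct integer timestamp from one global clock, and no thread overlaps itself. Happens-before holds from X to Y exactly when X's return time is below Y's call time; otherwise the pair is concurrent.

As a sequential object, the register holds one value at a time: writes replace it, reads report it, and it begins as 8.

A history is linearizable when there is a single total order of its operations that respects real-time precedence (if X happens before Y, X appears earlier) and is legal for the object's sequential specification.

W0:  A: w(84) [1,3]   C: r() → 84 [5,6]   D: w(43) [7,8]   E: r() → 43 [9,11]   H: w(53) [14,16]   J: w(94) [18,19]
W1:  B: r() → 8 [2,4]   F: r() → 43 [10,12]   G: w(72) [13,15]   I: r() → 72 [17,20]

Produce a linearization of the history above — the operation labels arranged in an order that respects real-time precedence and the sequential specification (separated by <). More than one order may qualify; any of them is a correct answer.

B < A < C < D < E < F < H < G < I < J

1. B r() → 8, leaving value 8
2. A w(84), leaving value 84
3. C r() → 84, leaving value 84
4. D w(43), leaving value 43
5. E r() → 43, leaving value 43
6. F r() → 43, leaving value 43
7. H w(53), leaving value 53
8. G w(72), leaving value 72
9. I r() → 72, leaving value 72
10. J w(94), leaving value 94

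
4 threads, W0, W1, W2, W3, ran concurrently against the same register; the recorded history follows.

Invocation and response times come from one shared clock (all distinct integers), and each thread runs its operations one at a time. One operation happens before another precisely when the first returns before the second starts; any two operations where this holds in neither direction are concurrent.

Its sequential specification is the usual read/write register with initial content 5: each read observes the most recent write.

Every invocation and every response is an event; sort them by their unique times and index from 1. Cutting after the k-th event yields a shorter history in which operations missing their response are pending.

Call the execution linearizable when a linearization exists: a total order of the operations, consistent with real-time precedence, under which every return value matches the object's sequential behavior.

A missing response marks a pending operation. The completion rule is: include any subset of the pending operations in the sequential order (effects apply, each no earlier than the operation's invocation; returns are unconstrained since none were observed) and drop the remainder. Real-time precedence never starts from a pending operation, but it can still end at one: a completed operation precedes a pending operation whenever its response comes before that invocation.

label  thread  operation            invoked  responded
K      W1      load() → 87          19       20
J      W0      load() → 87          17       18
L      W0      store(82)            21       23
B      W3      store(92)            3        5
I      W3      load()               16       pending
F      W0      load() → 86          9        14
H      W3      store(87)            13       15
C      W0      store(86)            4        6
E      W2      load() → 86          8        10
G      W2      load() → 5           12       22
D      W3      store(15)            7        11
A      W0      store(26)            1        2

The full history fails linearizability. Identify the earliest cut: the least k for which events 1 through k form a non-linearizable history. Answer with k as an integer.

22

events 1..21 are linearizable; a witness order is A, B, C, E, F, D, G, H, I, J, K:
1. A store(26), leaving value 26
2. B store(92), leaving value 92
3. C store(86), leaving value 86
4. E load() → 86, leaving value 86
5. F load() → 86, leaving value 86
6. D store(15), leaving value 15
7. G load() (pending, included), leaving value 15
8. H store(87), leaving value 87
9. I load() (pending, included), leaving value 87
10. J load() → 87, leaving value 87
11. K load() → 87, leaving value 87
include event 22 — G responding at 22 — and every candidate order breaks
no completion choice of the 2 pending operations (I, L) rescues it — every subset was tried
one such order, A, B, C, D, E, F, G, H, J, K (pending dropped), breaks at step 5 where E load() → 86 is illegal
one such order, A, B, C, D, E, F, H, G, J, K (pending dropped), breaks at step 5 where E load() → 86 is illegal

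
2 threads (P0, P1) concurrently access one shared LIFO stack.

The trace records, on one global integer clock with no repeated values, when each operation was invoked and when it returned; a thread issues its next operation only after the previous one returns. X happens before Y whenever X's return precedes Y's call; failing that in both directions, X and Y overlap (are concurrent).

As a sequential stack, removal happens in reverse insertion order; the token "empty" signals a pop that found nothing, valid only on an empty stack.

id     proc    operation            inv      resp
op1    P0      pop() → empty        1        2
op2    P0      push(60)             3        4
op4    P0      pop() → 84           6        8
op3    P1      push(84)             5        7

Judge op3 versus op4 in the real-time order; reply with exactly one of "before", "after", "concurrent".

op3 spans [5,7], op4 spans [6,8]
the intervals overlap in both directions

concurrent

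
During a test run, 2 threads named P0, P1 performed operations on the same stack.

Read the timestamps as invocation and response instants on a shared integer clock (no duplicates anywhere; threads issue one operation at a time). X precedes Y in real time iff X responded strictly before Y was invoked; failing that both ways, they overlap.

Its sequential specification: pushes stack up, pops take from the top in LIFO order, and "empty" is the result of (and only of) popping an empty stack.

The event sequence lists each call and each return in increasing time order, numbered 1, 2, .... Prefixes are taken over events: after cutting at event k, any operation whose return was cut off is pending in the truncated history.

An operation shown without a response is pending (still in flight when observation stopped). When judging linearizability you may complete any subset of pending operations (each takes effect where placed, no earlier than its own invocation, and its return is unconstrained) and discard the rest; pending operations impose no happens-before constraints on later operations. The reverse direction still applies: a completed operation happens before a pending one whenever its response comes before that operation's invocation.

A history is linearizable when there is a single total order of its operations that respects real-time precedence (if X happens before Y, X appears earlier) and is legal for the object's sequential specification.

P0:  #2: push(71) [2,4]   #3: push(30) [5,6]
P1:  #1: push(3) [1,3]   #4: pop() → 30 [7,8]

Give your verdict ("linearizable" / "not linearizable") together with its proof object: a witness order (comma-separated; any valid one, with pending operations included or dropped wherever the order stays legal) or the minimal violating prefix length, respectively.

1. #1 push(3), leaving stack <3>
2. #2 push(71), leaving stack <3,71>
3. #3 push(30), leaving stack <3,71,30>
4. #4 pop() → 30, leaving stack <3,71>

linearizable — witness: #1, #2, #3, #4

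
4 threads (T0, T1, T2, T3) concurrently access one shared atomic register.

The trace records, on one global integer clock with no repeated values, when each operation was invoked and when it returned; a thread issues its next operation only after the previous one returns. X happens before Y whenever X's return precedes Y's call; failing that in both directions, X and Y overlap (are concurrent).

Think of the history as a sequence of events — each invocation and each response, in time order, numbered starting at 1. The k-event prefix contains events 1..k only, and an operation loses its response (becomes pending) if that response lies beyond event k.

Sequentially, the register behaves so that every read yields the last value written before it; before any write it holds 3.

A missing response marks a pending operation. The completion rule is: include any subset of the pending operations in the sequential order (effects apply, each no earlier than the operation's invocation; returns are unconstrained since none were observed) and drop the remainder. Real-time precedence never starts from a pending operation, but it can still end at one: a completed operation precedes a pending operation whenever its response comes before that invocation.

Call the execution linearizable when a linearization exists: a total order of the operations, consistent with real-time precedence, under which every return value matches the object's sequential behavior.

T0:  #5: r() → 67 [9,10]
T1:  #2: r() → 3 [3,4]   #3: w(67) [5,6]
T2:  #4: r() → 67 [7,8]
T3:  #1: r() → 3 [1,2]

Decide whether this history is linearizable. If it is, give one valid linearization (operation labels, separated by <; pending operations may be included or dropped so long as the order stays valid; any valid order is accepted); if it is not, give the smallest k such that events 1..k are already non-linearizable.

linearizable — witness: #1 < #2 < #3 < #4 < #5

after step 1 (#1 r() → 3): value 3
after step 2 (#2 r() → 3): value 3
after step 3 (#3 w(67)): value 67
after step 4 (#4 r() → 67): value 67
after step 5 (#5 r() → 67): value 67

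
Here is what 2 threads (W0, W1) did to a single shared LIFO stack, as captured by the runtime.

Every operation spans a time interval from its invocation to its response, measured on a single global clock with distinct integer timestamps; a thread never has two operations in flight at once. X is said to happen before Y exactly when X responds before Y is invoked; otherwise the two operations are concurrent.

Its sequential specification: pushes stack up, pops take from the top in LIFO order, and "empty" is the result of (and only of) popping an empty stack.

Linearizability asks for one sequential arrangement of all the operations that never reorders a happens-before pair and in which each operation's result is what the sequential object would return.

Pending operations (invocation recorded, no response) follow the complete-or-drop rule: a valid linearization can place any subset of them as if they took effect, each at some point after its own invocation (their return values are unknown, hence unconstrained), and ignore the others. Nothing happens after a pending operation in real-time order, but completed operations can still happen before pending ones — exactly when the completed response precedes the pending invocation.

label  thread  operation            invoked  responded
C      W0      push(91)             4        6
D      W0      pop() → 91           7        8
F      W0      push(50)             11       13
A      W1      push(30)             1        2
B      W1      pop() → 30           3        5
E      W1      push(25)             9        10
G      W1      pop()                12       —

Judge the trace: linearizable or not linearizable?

a witness: A, B, C, D, E, F
step 1: A push(30) — stack <30>
step 2: B pop() → 30 — stack <>
step 3: C push(91) — stack <91>
step 4: D pop() → 91 — stack <>
step 5: E push(25) — stack <25>
step 6: F push(50) — stack <25,50>

linearizable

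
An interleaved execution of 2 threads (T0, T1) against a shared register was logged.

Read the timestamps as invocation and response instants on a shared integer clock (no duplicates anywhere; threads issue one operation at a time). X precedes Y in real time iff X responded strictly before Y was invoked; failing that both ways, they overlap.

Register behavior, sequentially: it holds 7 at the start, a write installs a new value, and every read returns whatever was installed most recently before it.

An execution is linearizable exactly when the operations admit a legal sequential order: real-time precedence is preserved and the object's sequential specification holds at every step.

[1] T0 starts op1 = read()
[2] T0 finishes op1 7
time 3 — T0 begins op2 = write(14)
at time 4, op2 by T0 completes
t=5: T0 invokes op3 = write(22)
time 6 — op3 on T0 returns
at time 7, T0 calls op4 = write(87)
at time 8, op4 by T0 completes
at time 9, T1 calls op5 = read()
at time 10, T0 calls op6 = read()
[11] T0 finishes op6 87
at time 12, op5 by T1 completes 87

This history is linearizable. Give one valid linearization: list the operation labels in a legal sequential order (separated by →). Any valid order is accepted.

1. op1 read() → 7, leaving value 7
2. op2 write(14), leaving value 14
3. op3 write(22), leaving value 22
4. op4 write(87), leaving value 87
5. op5 read() → 87, leaving value 87
6. op6 read() → 87, leaving value 87

op1 → op2 → op3 → op4 → op5 → op6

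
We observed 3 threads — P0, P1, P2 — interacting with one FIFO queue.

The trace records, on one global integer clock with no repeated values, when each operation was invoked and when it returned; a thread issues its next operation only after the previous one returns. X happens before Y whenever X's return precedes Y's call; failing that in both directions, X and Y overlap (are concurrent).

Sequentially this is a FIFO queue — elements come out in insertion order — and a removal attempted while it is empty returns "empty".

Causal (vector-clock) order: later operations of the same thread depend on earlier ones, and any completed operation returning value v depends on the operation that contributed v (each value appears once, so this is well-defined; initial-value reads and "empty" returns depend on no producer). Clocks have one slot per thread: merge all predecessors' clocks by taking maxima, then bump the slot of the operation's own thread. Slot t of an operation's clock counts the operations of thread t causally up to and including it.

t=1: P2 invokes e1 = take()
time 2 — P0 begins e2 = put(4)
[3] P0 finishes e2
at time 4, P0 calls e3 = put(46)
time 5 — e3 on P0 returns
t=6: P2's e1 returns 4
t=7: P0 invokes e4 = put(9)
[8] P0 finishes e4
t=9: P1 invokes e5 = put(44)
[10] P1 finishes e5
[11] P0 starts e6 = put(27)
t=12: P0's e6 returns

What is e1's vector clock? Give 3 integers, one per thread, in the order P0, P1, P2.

no predecessors for e5 (invoked 9): P1 increments from zero → (0, 1, 0)
no predecessors for e2 (invoked 2): P0 increments from zero → (1, 0, 0)
invoked at 1, e1 merges VC(e2)=(1, 0, 0) and bumps P2's slot → (1, 0, 1)
invoked at 4, e3 merges VC(e2)=(1, 0, 0) and bumps P0's slot → (2, 0, 0)
invoked at 7, e4 merges VC(e3)=(2, 0, 0) and bumps P0's slot → (3, 0, 0)
invoked at 11, e6 merges VC(e4)=(3, 0, 0) and bumps P0's slot → (4, 0, 0)
target: VC(e1) = (1, 0, 1)

(1, 0, 1)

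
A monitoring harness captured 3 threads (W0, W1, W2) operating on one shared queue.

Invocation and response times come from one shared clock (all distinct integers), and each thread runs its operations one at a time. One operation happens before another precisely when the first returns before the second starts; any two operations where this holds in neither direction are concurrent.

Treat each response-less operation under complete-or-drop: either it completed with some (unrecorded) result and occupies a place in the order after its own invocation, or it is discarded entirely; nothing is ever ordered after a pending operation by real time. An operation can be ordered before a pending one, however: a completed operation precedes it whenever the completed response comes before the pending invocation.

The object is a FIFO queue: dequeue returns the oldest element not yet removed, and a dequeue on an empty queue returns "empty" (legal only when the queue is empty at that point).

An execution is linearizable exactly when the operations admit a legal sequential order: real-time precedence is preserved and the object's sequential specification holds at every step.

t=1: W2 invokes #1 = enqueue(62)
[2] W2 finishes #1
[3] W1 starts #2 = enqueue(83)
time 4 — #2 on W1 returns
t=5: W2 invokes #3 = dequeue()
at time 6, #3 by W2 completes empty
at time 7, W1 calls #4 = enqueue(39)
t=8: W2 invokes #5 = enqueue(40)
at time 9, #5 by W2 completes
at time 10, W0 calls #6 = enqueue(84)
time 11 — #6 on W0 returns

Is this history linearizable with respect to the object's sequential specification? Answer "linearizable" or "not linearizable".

the violation lands at event 6, #3's response at time 6: events 1..5 linearize, events 1..6 do not
one real-time candidate order over the 3 completed operations — the queue replay rejects it
e.g. #1, #2, #3: illegal at step 3, since #3 dequeue() → empty cannot apply there

not linearizable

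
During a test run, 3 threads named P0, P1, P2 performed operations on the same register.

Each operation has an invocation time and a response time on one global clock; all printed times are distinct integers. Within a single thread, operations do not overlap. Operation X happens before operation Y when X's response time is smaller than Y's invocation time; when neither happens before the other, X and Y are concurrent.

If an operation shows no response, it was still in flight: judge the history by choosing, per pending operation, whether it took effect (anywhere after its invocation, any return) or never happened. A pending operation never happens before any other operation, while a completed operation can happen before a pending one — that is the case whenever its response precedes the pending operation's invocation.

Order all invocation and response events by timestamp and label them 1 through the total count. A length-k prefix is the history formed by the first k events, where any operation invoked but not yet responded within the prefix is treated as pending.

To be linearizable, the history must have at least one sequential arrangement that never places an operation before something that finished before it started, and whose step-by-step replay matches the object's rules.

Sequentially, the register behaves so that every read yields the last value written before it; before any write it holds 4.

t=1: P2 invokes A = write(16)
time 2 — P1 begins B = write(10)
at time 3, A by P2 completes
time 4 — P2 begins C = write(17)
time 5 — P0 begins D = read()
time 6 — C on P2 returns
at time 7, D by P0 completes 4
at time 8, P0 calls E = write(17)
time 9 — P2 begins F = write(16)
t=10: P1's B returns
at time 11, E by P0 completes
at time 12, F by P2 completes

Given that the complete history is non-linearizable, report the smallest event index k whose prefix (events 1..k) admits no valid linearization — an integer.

a valid linearization of events 1..6 exists, for instance A, B, C:
1. A write(16), leaving value 16
2. B write(10) (pending, included), leaving value 10
3. C write(17), leaving value 17
with event 7 included (D responding at time 7), all real-time-consistent orders fail
no escape via the 1 pending operation (B): every completion choice fails
e.g. A, C, D (pending dropped): illegal at step 3, since D read() → 4 cannot apply there
e.g. A, D, C (pending dropped): illegal at step 2, since D read() → 4 cannot apply there

7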